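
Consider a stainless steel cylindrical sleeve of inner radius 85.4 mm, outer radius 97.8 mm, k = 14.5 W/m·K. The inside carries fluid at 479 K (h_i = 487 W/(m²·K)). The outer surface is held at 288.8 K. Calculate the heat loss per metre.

Q' = 35.8 kW/m

Series thermal resistances, inner to outer:
  R'_conv,in = 1/(2πr h) = 1/(2π·0.0854·487) = 0.003827 m·K/W
  R'_stainless steel = ln(0.0978/0.0854)/(2πk) = 0.1356/(2π·14.5) = 0.001488 m·K/W
ΣR = 0.003827 + 0.001488 = 0.005315 m·K/W
Q' = ΔT/ΣR = (479 K − 288.8 K)/0.005315 = 35800 W/m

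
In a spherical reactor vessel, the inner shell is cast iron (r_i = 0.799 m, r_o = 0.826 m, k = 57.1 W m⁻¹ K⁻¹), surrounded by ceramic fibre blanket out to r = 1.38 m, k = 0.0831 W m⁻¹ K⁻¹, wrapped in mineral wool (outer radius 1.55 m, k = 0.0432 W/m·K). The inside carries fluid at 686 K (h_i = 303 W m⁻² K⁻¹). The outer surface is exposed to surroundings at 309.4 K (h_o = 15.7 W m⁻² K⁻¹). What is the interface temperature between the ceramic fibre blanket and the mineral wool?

T = 400 K

Resistance network (inner→outer):
  R_conv,in = 1/(4πr²h) = 1/(4π·0.799²·303) = 4.114×10^-4 K/W
  R_cast iron = (1/0.799 − 1/0.826)/(4πk) = 0.04091/(4π·57.1) = 5.702×10^-5 K/W
  R_ceramic fibre blanket = (1/0.826 − 1/1.38)/(4πk) = 0.4860/(4π·0.0831) = 0.4654 K/W
  R_mineral wool = (1/1.38 − 1/1.55)/(4πk) = 0.07948/(4π·0.0432) = 0.1464 K/W
  R_conv,out = 1/(4πr²h) = 1/(4π·1.55²·15.7) = 0.002110 K/W
ΣR = 4.114×10^-4 + 5.702×10^-5 + 0.4654 + 0.1464 + 0.002110 = 0.6144 K/W
Q = ΔT/ΣR = (686 K − 309.4 K)/0.6144 = 613.0 W
From the inner boundary to the ceramic fibre blanket/mineral wool interface, ΣR_partial = 0.4659 K/W.
T_interface = T_in − Q·ΣR_partial = 686 K − (613.0)(0.4659) = 400 K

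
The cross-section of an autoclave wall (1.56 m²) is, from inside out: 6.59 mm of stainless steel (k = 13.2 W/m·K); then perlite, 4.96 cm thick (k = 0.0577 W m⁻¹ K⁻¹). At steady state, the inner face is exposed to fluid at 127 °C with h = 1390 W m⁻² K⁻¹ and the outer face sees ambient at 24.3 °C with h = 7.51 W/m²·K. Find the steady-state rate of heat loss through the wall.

Q = 161 W

Resistance network (inner→outer):
  R_conv,in = 1/(hA) = 1/(1390·1.56) = 4.612×10^-4 K/W
  R_stainless steel = L/(kA) = 0.00659/(13.2·1.56) = 3.200×10^-4 K/W
  R_perlite = L/(kA) = 0.0496/(0.0577·1.56) = 0.5510 K/W
  R_conv,out = 1/(hA) = 1/(7.51·1.56) = 0.08536 K/W
ΣR = 4.612×10^-4 + 3.200×10^-4 + 0.5510 + 0.08536 = 0.6371 K/W
Q = ΔT/ΣR = (127 °C − 24.3 °C)/0.6371 = 161 W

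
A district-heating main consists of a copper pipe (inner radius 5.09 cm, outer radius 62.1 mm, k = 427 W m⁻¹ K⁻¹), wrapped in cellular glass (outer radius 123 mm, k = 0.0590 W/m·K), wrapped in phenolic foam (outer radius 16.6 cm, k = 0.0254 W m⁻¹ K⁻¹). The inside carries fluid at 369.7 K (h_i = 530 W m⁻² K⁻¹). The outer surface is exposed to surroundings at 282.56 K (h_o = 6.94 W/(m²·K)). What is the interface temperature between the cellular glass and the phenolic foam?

T = 328.0 K

Series thermal resistances, inner to outer:
  R'_conv,in = 1/(2πr h) = 1/(2π·0.0509·530) = 0.005900 m·K/W
  R'_copper = ln(0.0621/0.0509)/(2πk) = 0.1989/(2π·427) = 7.413×10^-5 m·K/W
  R'_cellular glass = ln(0.123/0.0621)/(2πk) = 0.6834/(2π·0.0590) = 1.844 m·K/W
  R'_phenolic foam = ln(0.166/0.123)/(2πk) = 0.2998/(2π·0.0254) = 1.879 m·K/W
  R'_conv,out = 1/(2πr h) = 1/(2π·0.166·6.94) = 0.1382 m·K/W
ΣR = 0.005900 + 7.413×10^-5 + 1.844 + 1.879 + 0.1382 = 3.867 m·K/W
Q' = ΔT/ΣR = (369.7 K − 282.56 K)/3.867 = 22.53 W/m
From the inner boundary to the cellular glass/phenolic foam interface, ΣR_partial = 1.850 m·K/W.
T_interface = T_in − Q'·ΣR_partial = 369.7 K − (22.53)(1.850) = 328.0 K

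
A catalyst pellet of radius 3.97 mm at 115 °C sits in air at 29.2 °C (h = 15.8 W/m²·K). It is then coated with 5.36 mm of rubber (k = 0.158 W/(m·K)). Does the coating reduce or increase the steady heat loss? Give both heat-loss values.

Critical radius for a sphere: r_cr = 2k/h = 0.0200 m = 2.00 cm.
Outer radius after coating: r₂ = 0.00397 + 0.00536 = 0.00933 m.
Since r₁ < r_cr and r₂ ≤ r_cr, the coating moves toward the maximum at r_cr — heat loss rises.
Bare: R = 1/(4πr₁²h) = 319.6 K/W; Q = 85.8/319.6 = 0.268 W.
Coated: R = R_cond + R_conv = 130.7 K/W; Q = 85.8/130.7 = 0.656 W.

increases: 0.268 → 0.656 W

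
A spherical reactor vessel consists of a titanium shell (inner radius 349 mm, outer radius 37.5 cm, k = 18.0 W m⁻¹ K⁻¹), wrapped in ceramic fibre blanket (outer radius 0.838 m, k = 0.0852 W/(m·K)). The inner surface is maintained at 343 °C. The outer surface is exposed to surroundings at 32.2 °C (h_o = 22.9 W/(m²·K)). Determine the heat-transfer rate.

Resistance network (inner→outer):
  R_titanium = (1/0.349 − 1/0.375)/(4πk) = 0.1987/(4π·18.0) = 8.783×10^-4 K/W
  R_ceramic fibre blanket = (1/0.375 − 1/0.838)/(4πk) = 1.473/(4π·0.0852) = 1.376 K/W
  R_conv,out = 1/(4πr²h) = 1/(4π·0.838²·22.9) = 0.004948 K/W
ΣR = 8.783×10^-4 + 1.376 + 0.004948 = 1.382 K/W
Q = ΔT/ΣR = (343 °C − 32.2 °C)/1.382 = 225 W

Q = 225 W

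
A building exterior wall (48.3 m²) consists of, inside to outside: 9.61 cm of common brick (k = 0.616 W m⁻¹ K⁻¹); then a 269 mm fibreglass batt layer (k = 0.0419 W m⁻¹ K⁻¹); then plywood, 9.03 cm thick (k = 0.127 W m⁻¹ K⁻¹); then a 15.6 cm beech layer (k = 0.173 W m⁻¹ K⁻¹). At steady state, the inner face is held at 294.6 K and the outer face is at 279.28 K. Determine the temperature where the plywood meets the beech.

Treat each layer as a resistance in series:
  R_common brick = L/(kA) = 0.0961/(0.616·48.3) = 0.003230 K/W
  R_fibreglass batt = L/(kA) = 0.269/(0.0419·48.3) = 0.1329 K/W
  R_plywood = L/(kA) = 0.0903/(0.127·48.3) = 0.01472 K/W
  R_beech = L/(kA) = 0.156/(0.173·48.3) = 0.01867 K/W
ΣR = 0.003230 + 0.1329 + 0.01472 + 0.01867 = 0.1695 K/W
Q = ΔT/ΣR = (294.6 K − 279.28 K)/0.1695 = 90.38 W
From the inner boundary to the plywood/beech interface, ΣR_partial = 0.1508 K/W.
T_interface = T_in − Q·ΣR_partial = 294.6 K − (90.38)(0.1508) = 280.97 K

T = 280.97 K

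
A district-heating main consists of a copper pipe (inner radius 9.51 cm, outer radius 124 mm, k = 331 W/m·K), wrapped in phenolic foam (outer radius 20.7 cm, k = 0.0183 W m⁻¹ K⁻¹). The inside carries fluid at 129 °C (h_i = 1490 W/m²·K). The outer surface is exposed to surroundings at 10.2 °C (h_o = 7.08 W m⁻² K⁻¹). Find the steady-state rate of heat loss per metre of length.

Q' = 26.0 W/m

Series thermal resistances, inner to outer:
  R'_conv,in = 1/(2πr h) = 1/(2π·0.0951·1490) = 0.001123 m·K/W
  R'_copper = ln(0.124/0.0951)/(2πk) = 0.2654/(2π·331) = 1.276×10^-4 m·K/W
  R'_phenolic foam = ln(0.207/0.124)/(2πk) = 0.5124/(2π·0.0183) = 4.457 m·K/W
  R'_conv,out = 1/(2πr h) = 1/(2π·0.207·7.08) = 0.1086 m·K/W
ΣR = 0.001123 + 1.276×10^-4 + 4.457 + 0.1086 = 4.567 m·K/W
Q' = ΔT/ΣR = (129 °C − 10.2 °C)/4.567 = 26.0 W/m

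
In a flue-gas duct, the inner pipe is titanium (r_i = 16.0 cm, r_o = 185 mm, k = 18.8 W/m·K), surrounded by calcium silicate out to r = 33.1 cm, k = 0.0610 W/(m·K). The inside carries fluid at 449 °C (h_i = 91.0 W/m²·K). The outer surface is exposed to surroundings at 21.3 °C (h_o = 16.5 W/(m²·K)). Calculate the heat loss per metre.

Resistance network (inner→outer):
  R'_conv,in = 1/(2πr h) = 1/(2π·0.160·91.0) = 0.01093 m·K/W
  R'_titanium = ln(0.185/0.160)/(2πk) = 0.1452/(2π·18.8) = 0.001229 m·K/W
  R'_calcium silicate = ln(0.331/0.185)/(2πk) = 0.5818/(2π·0.0610) = 1.518 m·K/W
  R'_conv,out = 1/(2πr h) = 1/(2π·0.331·16.5) = 0.02914 m·K/W
ΣR = 0.01093 + 0.001229 + 1.518 + 0.02914 = 1.559 m·K/W
Q' = ΔT/ΣR = (449 °C − 21.3 °C)/1.559 = 274 W/m

Q' = 274 W/m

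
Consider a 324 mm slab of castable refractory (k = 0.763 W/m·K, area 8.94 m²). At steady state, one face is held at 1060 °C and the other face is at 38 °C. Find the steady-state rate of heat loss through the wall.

Q = 21.5 kW

Q = kA·ΔT/L = 0.763 × 8.94 × |1060 °C − 38 °C| / 0.324 = 21500 W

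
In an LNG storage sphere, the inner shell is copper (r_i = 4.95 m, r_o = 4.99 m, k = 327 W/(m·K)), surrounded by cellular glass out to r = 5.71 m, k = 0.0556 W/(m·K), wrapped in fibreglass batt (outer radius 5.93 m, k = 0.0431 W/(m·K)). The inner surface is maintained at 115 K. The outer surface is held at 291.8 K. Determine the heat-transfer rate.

Resistance network (inner→outer):
  R_copper = (1/4.95 − 1/4.99)/(4πk) = 0.001619/(4π·327) = 3.941×10^-7 K/W
  R_cellular glass = (1/4.99 − 1/5.71)/(4πk) = 0.02527/(4π·0.0556) = 0.03617 K/W
  R_fibreglass batt = (1/5.71 − 1/5.93)/(4πk) = 0.006497/(4π·0.0431) = 0.01200 K/W
ΣR = 3.941×10^-7 + 0.03617 + 0.01200 = 0.04817 K/W
Q = ΔT/ΣR = (115 K − 291.8 K)/0.04817 = -3670 W
(Negative Q ⇒ heat flows inward; heat gain = 3670 W.)

Q = 3670 W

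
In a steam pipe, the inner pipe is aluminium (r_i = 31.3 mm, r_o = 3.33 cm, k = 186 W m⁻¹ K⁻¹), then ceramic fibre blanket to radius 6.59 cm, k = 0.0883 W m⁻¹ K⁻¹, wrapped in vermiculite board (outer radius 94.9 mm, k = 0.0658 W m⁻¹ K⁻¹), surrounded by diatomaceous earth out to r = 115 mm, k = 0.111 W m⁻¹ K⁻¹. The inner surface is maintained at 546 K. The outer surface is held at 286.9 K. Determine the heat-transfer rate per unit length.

Treat each layer as a resistance in series:
  R'_aluminium = ln(0.0333/0.0313)/(2πk) = 0.06194/(2π·186) = 5.300×10^-5 m·K/W
  R'_ceramic fibre blanket = ln(0.0659/0.0333)/(2πk) = 0.6826/(2π·0.0883) = 1.230 m·K/W
  R'_vermiculite board = ln(0.0949/0.0659)/(2πk) = 0.3647/(2π·0.0658) = 0.8821 m·K/W
  R'_diatomaceous earth = ln(0.115/0.0949)/(2πk) = 0.1921/(2π·0.111) = 0.2755 m·K/W
ΣR = 5.300×10^-5 + 1.230 + 0.8821 + 0.2755 = 2.388 m·K/W
Q' = ΔT/ΣR = (546 K − 286.9 K)/2.388 = 109 W/m

Q' = 109 W/m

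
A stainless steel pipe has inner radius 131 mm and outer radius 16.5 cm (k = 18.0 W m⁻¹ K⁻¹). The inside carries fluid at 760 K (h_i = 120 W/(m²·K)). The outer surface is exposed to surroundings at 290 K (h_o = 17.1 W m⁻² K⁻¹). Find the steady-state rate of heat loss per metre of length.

Q' = 6850 W/m

Series thermal resistances, inner to outer:
  R'_conv,in = 1/(2πr h) = 1/(2π·0.131·120) = 0.01012 m·K/W
  R'_stainless steel = ln(0.165/0.131)/(2πk) = 0.2307/(2π·18.0) = 0.002040 m·K/W
  R'_conv,out = 1/(2πr h) = 1/(2π·0.165·17.1) = 0.05641 m·K/W
ΣR = 0.01012 + 0.002040 + 0.05641 = 0.06857 m·K/W
Q' = ΔT/ΣR = (760 K − 290 K)/0.06857 = 6850 W/m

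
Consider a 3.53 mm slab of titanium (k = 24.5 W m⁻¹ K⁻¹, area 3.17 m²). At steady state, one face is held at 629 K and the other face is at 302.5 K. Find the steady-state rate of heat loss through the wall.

Q = 7.18×10^6 W

Q = kA·ΔT/L = 24.5 × 3.17 × |629 K − 302.5 K| / 0.00353 = 7.18×10^6 W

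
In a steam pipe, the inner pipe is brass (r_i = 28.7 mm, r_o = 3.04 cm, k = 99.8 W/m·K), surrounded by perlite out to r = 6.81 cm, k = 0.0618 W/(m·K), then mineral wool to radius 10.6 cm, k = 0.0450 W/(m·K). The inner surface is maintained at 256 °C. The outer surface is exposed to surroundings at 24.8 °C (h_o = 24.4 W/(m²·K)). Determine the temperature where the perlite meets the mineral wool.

Treat each layer as a resistance in series:
  R'_brass = ln(0.0304/0.0287)/(2πk) = 0.05755/(2π·99.8) = 9.177×10^-5 m·K/W
  R'_perlite = ln(0.0681/0.0304)/(2πk) = 0.8065/(2π·0.0618) = 2.077 m·K/W
  R'_mineral wool = ln(0.106/0.0681)/(2πk) = 0.4425/(2π·0.0450) = 1.565 m·K/W
  R'_conv,out = 1/(2πr h) = 1/(2π·0.106·24.4) = 0.06154 m·K/W
ΣR = 9.177×10^-5 + 2.077 + 1.565 + 0.06154 = 3.704 m·K/W
Q' = ΔT/ΣR = (256 °C − 24.8 °C)/3.704 = 62.42 W/m
From the inner boundary to the perlite/mineral wool interface, ΣR_partial = 2.077 m·K/W.
T_interface = T_in − Q'·ΣR_partial = 256 °C − (62.42)(2.077) = 126 °C

T = 126 °C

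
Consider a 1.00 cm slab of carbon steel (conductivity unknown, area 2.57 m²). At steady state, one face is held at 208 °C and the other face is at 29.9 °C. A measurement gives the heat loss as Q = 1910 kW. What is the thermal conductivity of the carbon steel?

k = 41.7 W/m·K

ΣR = ΔT/Q = |208 − 29.9|/1.91×10^6 = 9.325×10^-5 K/W
L/(kA) = 9.325×10^-5 ⇒ k = 0.0100/(9.325×10^-5·2.57) = 41.7 W/m·K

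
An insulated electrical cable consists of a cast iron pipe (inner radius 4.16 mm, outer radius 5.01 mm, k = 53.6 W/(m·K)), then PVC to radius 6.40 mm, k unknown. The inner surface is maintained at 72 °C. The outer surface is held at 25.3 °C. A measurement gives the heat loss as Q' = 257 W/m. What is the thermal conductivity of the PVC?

k = 0.215 W/m·K

ΣR = ΔT/Q' = |72 − 25.3|/257 = 0.1817 m·K/W
Known resistances:
  R'_cast iron = ln(0.00501/0.00416)/(2πk) = 0.1859/(2π·53.6) = 5.521×10^-4 m·K/W
R_PVC = ΣR − ΣR_known = 0.1817 − 5.521×10^-4 = 0.1811 m·K/W
ln(r₂/r₁)/(2πk) = 0.1811 ⇒ k = 0.2449/(2π·0.1811) = 0.215 W/m·K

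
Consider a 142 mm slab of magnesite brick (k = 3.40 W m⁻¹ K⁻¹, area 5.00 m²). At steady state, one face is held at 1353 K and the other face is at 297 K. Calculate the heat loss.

Q = 1.26×10^5 W

Q = kA·ΔT/L = 3.40 × 5.00 × |1353 K − 297 K| / 0.142 = 1.26×10^5 W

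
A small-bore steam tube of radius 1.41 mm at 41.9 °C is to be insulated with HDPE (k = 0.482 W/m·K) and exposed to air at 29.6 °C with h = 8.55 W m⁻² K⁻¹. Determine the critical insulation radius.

r_cr = 5.64 cm

For a cylinder, r_cr = k_ins/h = 0.482/8.55 = 0.0564 m = 5.64 cm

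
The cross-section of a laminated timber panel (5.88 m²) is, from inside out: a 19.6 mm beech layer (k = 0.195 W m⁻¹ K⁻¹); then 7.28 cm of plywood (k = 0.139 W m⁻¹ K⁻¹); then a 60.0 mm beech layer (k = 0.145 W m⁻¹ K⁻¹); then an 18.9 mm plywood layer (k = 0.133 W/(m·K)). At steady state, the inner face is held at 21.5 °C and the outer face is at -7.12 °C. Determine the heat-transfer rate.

Treat each layer as a resistance in series:
  R_beech = L/(kA) = 0.0196/(0.195·5.88) = 0.01709 K/W
  R_plywood = L/(kA) = 0.0728/(0.139·5.88) = 0.08907 K/W
  R_beech = L/(kA) = 0.0600/(0.145·5.88) = 0.07037 K/W
  R_plywood = L/(kA) = 0.0189/(0.133·5.88) = 0.02417 K/W
ΣR = 0.01709 + 0.08907 + 0.07037 + 0.02417 = 0.2007 K/W
Q = ΔT/ΣR = (21.5 °C − -7.12 °C)/0.2007 = 143 W

Q = 143 W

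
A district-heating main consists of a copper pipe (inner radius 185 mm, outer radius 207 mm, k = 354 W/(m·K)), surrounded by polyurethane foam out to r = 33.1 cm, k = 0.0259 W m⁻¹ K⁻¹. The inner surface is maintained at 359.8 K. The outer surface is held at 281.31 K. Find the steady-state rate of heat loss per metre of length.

Series thermal resistances, inner to outer:
  R'_copper = ln(0.207/0.185)/(2πk) = 0.1124/(2π·354) = 5.052×10^-5 m·K/W
  R'_polyurethane foam = ln(0.331/0.207)/(2πk) = 0.4694/(2π·0.0259) = 2.884 m·K/W
ΣR = 5.052×10^-5 + 2.884 = 2.884 m·K/W
Q' = ΔT/ΣR = (359.8 K − 281.31 K)/2.884 = 27.2 W/m

Q' = 27.2 W/m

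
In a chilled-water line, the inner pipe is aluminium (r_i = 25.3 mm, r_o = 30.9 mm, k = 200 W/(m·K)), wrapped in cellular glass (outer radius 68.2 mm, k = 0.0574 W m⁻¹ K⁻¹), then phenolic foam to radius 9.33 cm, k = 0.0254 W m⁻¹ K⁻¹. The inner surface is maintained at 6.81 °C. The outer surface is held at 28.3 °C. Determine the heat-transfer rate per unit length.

Q' = 5.17 W/m

Resistance network (inner→outer):
  R'_aluminium = ln(0.0309/0.0253)/(2πk) = 0.2000/(2π·200) = 1.591×10^-4 m·K/W
  R'_cellular glass = ln(0.0682/0.0309)/(2πk) = 0.7917/(2π·0.0574) = 2.195 m·K/W
  R'_phenolic foam = ln(0.0933/0.0682)/(2πk) = 0.3134/(2π·0.0254) = 1.964 m·K/W
ΣR = 1.591×10^-4 + 2.195 + 1.964 = 4.159 m·K/W
Q' = ΔT/ΣR = (6.81 °C − 28.3 °C)/4.159 = -5.17 W/m
(Negative Q' ⇒ heat flows inward; heat gain = 5.17 W/m.)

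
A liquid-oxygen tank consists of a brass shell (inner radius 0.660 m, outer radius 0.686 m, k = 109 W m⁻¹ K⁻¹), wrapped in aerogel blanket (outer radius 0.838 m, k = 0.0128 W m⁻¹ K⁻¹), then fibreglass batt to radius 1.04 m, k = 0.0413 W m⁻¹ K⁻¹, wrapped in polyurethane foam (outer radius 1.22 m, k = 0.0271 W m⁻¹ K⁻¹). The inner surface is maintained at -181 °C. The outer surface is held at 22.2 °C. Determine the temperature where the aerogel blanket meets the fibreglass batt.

Resistance network (inner→outer):
  R_brass = (1/0.660 − 1/0.686)/(4πk) = 0.05743/(4π·109) = 4.192×10^-5 K/W
  R_aerogel blanket = (1/0.686 − 1/0.838)/(4πk) = 0.2644/(4π·0.0128) = 1.644 K/W
  R_fibreglass batt = (1/0.838 − 1/1.04)/(4πk) = 0.2318/(4π·0.0413) = 0.4466 K/W
  R_polyurethane foam = (1/1.04 − 1/1.22)/(4πk) = 0.1419/(4π·0.0271) = 0.4166 K/W
ΣR = 4.192×10^-5 + 1.644 + 0.4466 + 0.4166 = 2.507 K/W
Q = ΔT/ΣR = (-181 °C − 22.2 °C)/2.507 = -81.05 W
From the inner boundary to the aerogel blanket/fibreglass batt interface, ΣR_partial = 1.644 K/W.
T_interface = T_in − Q·ΣR_partial = -181 °C − (-81.05)(1.644) = -47.8 °C

T = -47.8 °C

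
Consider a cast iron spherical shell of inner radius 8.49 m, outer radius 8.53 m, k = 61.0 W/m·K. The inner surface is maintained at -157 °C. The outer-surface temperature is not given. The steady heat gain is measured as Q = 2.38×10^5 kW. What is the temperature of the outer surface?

Series resistances:
  R_cast iron = (1/8.49 − 1/8.53)/(4πk) = 5.523×10^-4/(4π·61.0) = 7.205×10^-7 K/W
ΣR = 7.205×10^-7 K/W
ΔT = Q·ΣR = 2.38×10^8 × 7.205×10^-7 = 171.5 K
Heat flows inward, so T_out = T_in + ΔT = -157 + 171.5 = 14.5 °C

T_out = 14.5 °C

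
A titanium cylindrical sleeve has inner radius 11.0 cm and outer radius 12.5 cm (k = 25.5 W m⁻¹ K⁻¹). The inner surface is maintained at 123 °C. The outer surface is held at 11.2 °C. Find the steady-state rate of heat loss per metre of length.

Q' = 140 kW/m

Q' = 2πk·ΔT/ln(r₂/r₁) = 2π × 25.5 × 111.8 / ln(0.125/0.110) = 1.40×10^5 W/m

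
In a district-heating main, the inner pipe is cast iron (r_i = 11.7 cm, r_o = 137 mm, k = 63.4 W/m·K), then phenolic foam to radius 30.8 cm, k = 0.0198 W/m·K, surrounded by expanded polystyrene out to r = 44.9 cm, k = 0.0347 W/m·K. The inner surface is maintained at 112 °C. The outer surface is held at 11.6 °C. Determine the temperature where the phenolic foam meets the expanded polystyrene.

T = 32.7 °C

Treat each layer as a resistance in series:
  R'_cast iron = ln(0.137/0.117)/(2πk) = 0.1578/(2π·63.4) = 3.961×10^-4 m·K/W
  R'_phenolic foam = ln(0.308/0.137)/(2πk) = 0.8101/(2π·0.0198) = 6.512 m·K/W
  R'_expanded polystyrene = ln(0.449/0.308)/(2πk) = 0.3769/(2π·0.0347) = 1.729 m·K/W
ΣR = 3.961×10^-4 + 6.512 + 1.729 = 8.241 m·K/W
Q' = ΔT/ΣR = (112 °C − 11.6 °C)/8.241 = 12.18 W/m
From the inner boundary to the phenolic foam/expanded polystyrene interface, ΣR_partial = 6.512 m·K/W.
T_interface = T_in − Q'·ΣR_partial = 112 °C − (12.18)(6.512) = 32.7 °C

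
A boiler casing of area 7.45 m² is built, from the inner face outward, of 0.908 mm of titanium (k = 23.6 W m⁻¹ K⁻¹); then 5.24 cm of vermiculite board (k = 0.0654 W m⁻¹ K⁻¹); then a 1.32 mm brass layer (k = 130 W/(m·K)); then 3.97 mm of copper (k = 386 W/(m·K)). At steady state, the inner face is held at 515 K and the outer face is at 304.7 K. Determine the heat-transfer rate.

Series thermal resistances, inner to outer:
  R_titanium = L/(kA) = 9.08×10^-4/(23.6·7.45) = 5.164×10^-6 K/W
  R_vermiculite board = L/(kA) = 0.0524/(0.0654·7.45) = 0.1075 K/W
  R_brass = L/(kA) = 0.00132/(130·7.45) = 1.363×10^-6 K/W
  R_copper = L/(kA) = 0.00397/(386·7.45) = 1.381×10^-6 K/W
ΣR = 5.164×10^-6 + 0.1075 + 1.363×10^-6 + 1.381×10^-6 = 0.1075 K/W
Q = ΔT/ΣR = (515 K − 304.7 K)/0.1075 = 1960 W

Q = 1960 W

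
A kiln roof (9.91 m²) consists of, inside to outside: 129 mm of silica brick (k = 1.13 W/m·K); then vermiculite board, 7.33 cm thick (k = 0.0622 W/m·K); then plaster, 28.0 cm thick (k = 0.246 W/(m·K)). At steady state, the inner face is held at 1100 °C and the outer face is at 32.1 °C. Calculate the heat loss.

Treat each layer as a resistance in series:
  R_silica brick = L/(kA) = 0.129/(1.13·9.91) = 0.01152 K/W
  R_vermiculite board = L/(kA) = 0.0733/(0.0622·9.91) = 0.1189 K/W
  R_plaster = L/(kA) = 0.280/(0.246·9.91) = 0.1149 K/W
ΣR = 0.01152 + 0.1189 + 0.1149 = 0.2453 K/W
Q = ΔT/ΣR = (1100 °C − 32.1 °C)/0.2453 = 4350 W

Q = 4350 W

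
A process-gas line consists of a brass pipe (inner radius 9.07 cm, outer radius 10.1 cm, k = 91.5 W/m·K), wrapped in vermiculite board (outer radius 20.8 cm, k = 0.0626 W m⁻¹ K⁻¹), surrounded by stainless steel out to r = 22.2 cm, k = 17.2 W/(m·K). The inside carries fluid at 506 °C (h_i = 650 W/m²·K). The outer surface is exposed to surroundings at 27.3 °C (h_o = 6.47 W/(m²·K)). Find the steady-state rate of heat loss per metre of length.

Q' = 245 W/m

Series thermal resistances, inner to outer:
  R'_conv,in = 1/(2πr h) = 1/(2π·0.0907·650) = 0.002700 m·K/W
  R'_brass = ln(0.101/0.0907)/(2πk) = 0.1076/(2π·91.5) = 1.871×10^-4 m·K/W
  R'_vermiculite board = ln(0.208/0.101)/(2πk) = 0.7224/(2π·0.0626) = 1.837 m·K/W
  R'_stainless steel = ln(0.222/0.208)/(2πk) = 0.06514/(2π·17.2) = 6.027×10^-4 m·K/W
  R'_conv,out = 1/(2πr h) = 1/(2π·0.222·6.47) = 0.1108 m·K/W
ΣR = 0.002700 + 1.871×10^-4 + 1.837 + 6.027×10^-4 + 0.1108 = 1.951 m·K/W
Q' = ΔT/ΣR = (506 °C − 27.3 °C)/1.951 = 245 W/m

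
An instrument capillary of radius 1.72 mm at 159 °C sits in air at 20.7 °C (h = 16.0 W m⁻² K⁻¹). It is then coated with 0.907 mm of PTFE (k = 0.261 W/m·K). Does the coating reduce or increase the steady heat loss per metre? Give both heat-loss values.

increases: 23.9 → 34.2 W/m

Critical radius for a cylinder: r_cr = k/h = 0.0163 m = 1.63 cm.
Outer radius after coating: r₂ = 0.00172 + 9.07×10^-4 = 0.002627 m.
Since r₁ < r_cr and r₂ ≤ r_cr, the coating moves toward the maximum at r_cr — heat loss rises.
Bare: R = 1/(2πr₁h) = 5.783 m·K/W; Q = 138.3/5.783 = 23.9 W/m.
Coated: R = R_cond + R_conv = 4.045 m·K/W; Q = 138.3/4.045 = 34.2 W/m.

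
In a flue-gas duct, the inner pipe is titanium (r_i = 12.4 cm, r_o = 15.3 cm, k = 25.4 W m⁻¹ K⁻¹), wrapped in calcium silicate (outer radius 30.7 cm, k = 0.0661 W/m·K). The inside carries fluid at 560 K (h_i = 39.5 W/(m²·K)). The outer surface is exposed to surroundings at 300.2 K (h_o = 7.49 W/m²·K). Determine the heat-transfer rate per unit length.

Series thermal resistances, inner to outer:
  R'_conv,in = 1/(2πr h) = 1/(2π·0.124·39.5) = 0.03249 m·K/W
  R'_titanium = ln(0.153/0.124)/(2πk) = 0.2102/(2π·25.4) = 0.001317 m·K/W
  R'_calcium silicate = ln(0.307/0.153)/(2πk) = 0.6964/(2π·0.0661) = 1.677 m·K/W
  R'_conv,out = 1/(2πr h) = 1/(2π·0.307·7.49) = 0.06921 m·K/W
ΣR = 0.03249 + 0.001317 + 1.677 + 0.06921 = 1.780 m·K/W
Q' = ΔT/ΣR = (560 K − 300.2 K)/1.780 = 146 W/m

Q' = 146 W/m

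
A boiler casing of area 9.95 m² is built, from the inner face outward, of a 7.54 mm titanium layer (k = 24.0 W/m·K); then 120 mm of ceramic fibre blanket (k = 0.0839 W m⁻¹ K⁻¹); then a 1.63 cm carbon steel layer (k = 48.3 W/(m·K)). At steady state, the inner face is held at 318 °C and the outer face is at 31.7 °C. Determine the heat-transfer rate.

Q = 1990 W

Resistance network (inner→outer):
  R_titanium = L/(kA) = 0.00754/(24.0·9.95) = 3.157×10^-5 K/W
  R_ceramic fibre blanket = L/(kA) = 0.120/(0.0839·9.95) = 0.1437 K/W
  R_carbon steel = L/(kA) = 0.0163/(48.3·9.95) = 3.392×10^-5 K/W
ΣR = 3.157×10^-5 + 0.1437 + 3.392×10^-5 = 0.1438 K/W
Q = ΔT/ΣR = (318 °C − 31.7 °C)/0.1438 = 1990 W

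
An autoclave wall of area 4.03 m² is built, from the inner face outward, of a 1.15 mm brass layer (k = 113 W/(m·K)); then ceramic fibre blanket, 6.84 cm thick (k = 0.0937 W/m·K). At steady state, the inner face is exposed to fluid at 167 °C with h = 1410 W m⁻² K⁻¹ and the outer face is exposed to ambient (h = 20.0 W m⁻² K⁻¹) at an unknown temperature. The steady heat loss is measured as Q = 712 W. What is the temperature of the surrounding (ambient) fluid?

T_out = 29.1 °C

Sum the resistances:
  R_conv,in = 1/(hA) = 1/(1410·4.03) = 1.760×10^-4 K/W
  R_brass = L/(kA) = 0.00115/(113·4.03) = 2.525×10^-6 K/W
  R_ceramic fibre blanket = L/(kA) = 0.0684/(0.0937·4.03) = 0.1811 K/W
  R_conv,out = 1/(hA) = 1/(20.0·4.03) = 0.01241 K/W
ΣR = 0.1937 K/W
ΔT = Q·ΣR = 712 × 0.1937 = 137.9 K
Heat flows outward, so T_out = T_in − ΔT = 167 − 137.9 = 29.1 °C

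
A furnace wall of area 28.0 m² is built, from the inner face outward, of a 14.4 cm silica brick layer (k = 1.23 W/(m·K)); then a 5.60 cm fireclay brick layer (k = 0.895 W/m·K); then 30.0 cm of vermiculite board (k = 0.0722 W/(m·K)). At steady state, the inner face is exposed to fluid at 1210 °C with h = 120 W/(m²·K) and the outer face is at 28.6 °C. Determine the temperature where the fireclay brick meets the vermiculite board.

Series thermal resistances, inner to outer:
  R_conv,in = 1/(hA) = 1/(120·28.0) = 2.976×10^-4 K/W
  R_silica brick = L/(kA) = 0.144/(1.23·28.0) = 0.004181 K/W
  R_fireclay brick = L/(kA) = 0.0560/(0.895·28.0) = 0.002235 K/W
  R_vermiculite board = L/(kA) = 0.300/(0.0722·28.0) = 0.1484 K/W
ΣR = 2.976×10^-4 + 0.004181 + 0.002235 + 0.1484 = 0.1551 K/W
Q = ΔT/ΣR = (1210 °C − 28.6 °C)/0.1551 = 7617 W
From the inner boundary to the fireclay brick/vermiculite board interface, ΣR_partial = 0.006714 K/W.
T_interface = T_in − Q·ΣR_partial = 1210 °C − (7617)(0.006714) = 1159 °C

T = 1159 °C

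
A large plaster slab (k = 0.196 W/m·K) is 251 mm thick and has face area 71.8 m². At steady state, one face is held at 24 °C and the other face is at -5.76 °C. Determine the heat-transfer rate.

Q = kA·ΔT/L = 0.196 × 71.8 × |24 °C − -5.76 °C| / 0.251 = 1670 W

Q = 1670 W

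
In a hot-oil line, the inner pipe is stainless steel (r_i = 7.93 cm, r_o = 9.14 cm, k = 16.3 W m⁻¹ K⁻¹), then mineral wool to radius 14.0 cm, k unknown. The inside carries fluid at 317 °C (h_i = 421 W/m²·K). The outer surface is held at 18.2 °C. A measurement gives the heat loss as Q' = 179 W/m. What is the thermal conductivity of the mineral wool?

k = 0.0408 W/m·K

ΣR = ΔT/Q' = |317 − 18.2|/179 = 1.669 m·K/W
Known resistances:
  R'_conv,in = 1/(2πr h) = 1/(2π·0.0793·421) = 0.004767 m·K/W
  R'_stainless steel = ln(0.0914/0.0793)/(2πk) = 0.1420/(2π·16.3) = 0.001387 m·K/W
R_mineral wool = ΣR − ΣR_known = 1.669 − 0.006154 = 1.663 m·K/W
ln(r₂/r₁)/(2πk) = 1.663 ⇒ k = 0.4264/(2π·1.663) = 0.0408 W/m·K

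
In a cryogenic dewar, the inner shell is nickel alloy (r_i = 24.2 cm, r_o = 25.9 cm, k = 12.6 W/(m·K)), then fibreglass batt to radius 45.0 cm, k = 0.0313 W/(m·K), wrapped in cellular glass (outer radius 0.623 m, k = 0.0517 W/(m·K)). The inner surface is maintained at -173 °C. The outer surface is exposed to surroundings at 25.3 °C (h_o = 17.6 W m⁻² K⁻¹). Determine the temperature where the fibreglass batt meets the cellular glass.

T = -11.9 °C

Series thermal resistances, inner to outer:
  R_nickel alloy = (1/0.242 − 1/0.259)/(4πk) = 0.2712/(4π·12.6) = 0.001713 K/W
  R_fibreglass batt = (1/0.259 − 1/0.450)/(4πk) = 1.639/(4π·0.0313) = 4.166 K/W
  R_cellular glass = (1/0.450 − 1/0.623)/(4πk) = 0.6171/(4π·0.0517) = 0.9498 K/W
  R_conv,out = 1/(4πr²h) = 1/(4π·0.623²·17.6) = 0.01165 K/W
ΣR = 0.001713 + 4.166 + 0.9498 + 0.01165 = 5.129 K/W
Q = ΔT/ΣR = (-173 °C − 25.3 °C)/5.129 = -38.66 W
From the inner boundary to the fibreglass batt/cellular glass interface, ΣR_partial = 4.168 K/W.
T_interface = T_in − Q·ΣR_partial = -173 °C − (-38.66)(4.168) = -11.9 °C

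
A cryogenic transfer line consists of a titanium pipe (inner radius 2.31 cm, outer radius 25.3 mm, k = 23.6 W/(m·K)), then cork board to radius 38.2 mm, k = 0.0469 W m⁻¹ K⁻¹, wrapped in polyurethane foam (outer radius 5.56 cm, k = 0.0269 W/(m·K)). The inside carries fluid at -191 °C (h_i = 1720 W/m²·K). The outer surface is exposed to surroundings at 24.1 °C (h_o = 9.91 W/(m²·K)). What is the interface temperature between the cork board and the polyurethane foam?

T = -114 °C

Treat each layer as a resistance in series:
  R'_conv,in = 1/(2πr h) = 1/(2π·0.0231·1720) = 0.004006 m·K/W
  R'_titanium = ln(0.0253/0.0231)/(2πk) = 0.09097/(2π·23.6) = 6.135×10^-4 m·K/W
  R'_cork board = ln(0.0382/0.0253)/(2πk) = 0.4120/(2π·0.0469) = 1.398 m·K/W
  R'_polyurethane foam = ln(0.0556/0.0382)/(2πk) = 0.3753/(2π·0.0269) = 2.221 m·K/W
  R'_conv,out = 1/(2πr h) = 1/(2π·0.0556·9.91) = 0.2888 m·K/W
ΣR = 0.004006 + 6.135×10^-4 + 1.398 + 2.221 + 0.2888 = 3.912 m·K/W
Q' = ΔT/ΣR = (-191 °C − 24.1 °C)/3.912 = -54.98 W/m
From the inner boundary to the cork board/polyurethane foam interface, ΣR_partial = 1.403 m·K/W.
T_interface = T_in − Q'·ΣR_partial = -191 °C − (-54.98)(1.403) = -114 °C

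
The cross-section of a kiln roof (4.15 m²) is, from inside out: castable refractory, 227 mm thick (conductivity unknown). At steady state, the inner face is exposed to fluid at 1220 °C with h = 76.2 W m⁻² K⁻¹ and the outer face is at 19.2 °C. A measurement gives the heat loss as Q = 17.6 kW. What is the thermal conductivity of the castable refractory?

k = 0.841 W/m·K

ΣR = ΔT/Q = |1220 − 19.2|/17600 = 0.06823 K/W
Known resistances:
  R_conv,in = 1/(hA) = 1/(76.2·4.15) = 0.003162 K/W
R_castable refractory = ΣR − ΣR_known = 0.06823 − 0.003162 = 0.06507 K/W
L/(kA) = 0.06507 ⇒ k = 0.227/(0.06507·4.15) = 0.841 W/m·K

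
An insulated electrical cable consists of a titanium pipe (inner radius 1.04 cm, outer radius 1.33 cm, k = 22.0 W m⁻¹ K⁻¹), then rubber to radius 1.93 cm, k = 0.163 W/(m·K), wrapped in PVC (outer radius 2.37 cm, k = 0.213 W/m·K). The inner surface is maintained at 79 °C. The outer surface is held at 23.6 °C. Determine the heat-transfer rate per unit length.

Treat each layer as a resistance in series:
  R'_titanium = ln(0.0133/0.0104)/(2πk) = 0.2460/(2π·22.0) = 0.001779 m·K/W
  R'_rubber = ln(0.0193/0.0133)/(2πk) = 0.3723/(2π·0.163) = 0.3636 m·K/W
  R'_PVC = ln(0.0237/0.0193)/(2πk) = 0.2054/(2π·0.213) = 0.1535 m·K/W
ΣR = 0.001779 + 0.3636 + 0.1535 = 0.5189 m·K/W
Q' = ΔT/ΣR = (79 °C − 23.6 °C)/0.5189 = 107 W/m

Q' = 107 W/m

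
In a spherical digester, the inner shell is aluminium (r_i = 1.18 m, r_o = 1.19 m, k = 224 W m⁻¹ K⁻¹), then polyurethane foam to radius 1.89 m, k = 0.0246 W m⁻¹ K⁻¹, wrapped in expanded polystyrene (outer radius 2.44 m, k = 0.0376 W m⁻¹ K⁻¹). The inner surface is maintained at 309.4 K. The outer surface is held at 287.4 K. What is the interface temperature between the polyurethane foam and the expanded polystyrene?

Resistance network (inner→outer):
  R_aluminium = (1/1.18 − 1/1.19)/(4πk) = 0.007121/(4π·224) = 2.530×10^-6 K/W
  R_polyurethane foam = (1/1.19 − 1/1.89)/(4πk) = 0.3112/(4π·0.0246) = 1.007 K/W
  R_expanded polystyrene = (1/1.89 − 1/2.44)/(4πk) = 0.1193/(4π·0.0376) = 0.2524 K/W
ΣR = 2.530×10^-6 + 1.007 + 0.2524 = 1.259 K/W
Q = ΔT/ΣR = (309.4 K − 287.4 K)/1.259 = 17.47 W
From the inner boundary to the polyurethane foam/expanded polystyrene interface, ΣR_partial = 1.007 K/W.
T_interface = T_in − Q·ΣR_partial = 309.4 K − (17.47)(1.007) = 291.8 K

T = 291.8 K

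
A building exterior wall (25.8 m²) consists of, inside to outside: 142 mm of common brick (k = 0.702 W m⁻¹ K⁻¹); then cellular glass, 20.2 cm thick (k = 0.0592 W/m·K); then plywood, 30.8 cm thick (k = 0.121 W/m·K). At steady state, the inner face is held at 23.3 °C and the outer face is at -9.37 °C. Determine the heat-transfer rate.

Treat each layer as a resistance in series:
  R_common brick = L/(kA) = 0.142/(0.702·25.8) = 0.007840 K/W
  R_cellular glass = L/(kA) = 0.202/(0.0592·25.8) = 0.1323 K/W
  R_plywood = L/(kA) = 0.308/(0.121·25.8) = 0.09866 K/W
ΣR = 0.007840 + 0.1323 + 0.09866 = 0.2388 K/W
Q = ΔT/ΣR = (23.3 °C − -9.37 °C)/0.2388 = 137 W

Q = 137 W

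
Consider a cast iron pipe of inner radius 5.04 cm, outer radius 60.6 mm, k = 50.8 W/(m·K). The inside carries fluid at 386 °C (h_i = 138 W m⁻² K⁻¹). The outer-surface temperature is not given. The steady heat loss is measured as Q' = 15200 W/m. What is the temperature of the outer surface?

Series resistances:
  R'_conv,in = 1/(2πr h) = 1/(2π·0.0504·138) = 0.02288 m·K/W
  R'_cast iron = ln(0.0606/0.0504)/(2πk) = 0.1843/(2π·50.8) = 5.774×10^-4 m·K/W
ΣR = 0.02346 m·K/W
ΔT = Q'·ΣR = 15200 × 0.02346 = 356.6 K
Heat flows outward, so T_out = T_in − ΔT = 386 − 356.6 = 29.4 °C

T_out = 29.4 °C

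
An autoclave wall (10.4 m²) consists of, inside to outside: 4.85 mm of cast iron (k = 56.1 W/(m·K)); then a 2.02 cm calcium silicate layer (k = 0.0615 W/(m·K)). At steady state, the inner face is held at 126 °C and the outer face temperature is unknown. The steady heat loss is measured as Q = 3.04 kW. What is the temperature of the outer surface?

T_out = 30.0 °C

Series resistances:
  R_cast iron = L/(kA) = 0.00485/(56.1·10.4) = 8.313×10^-6 K/W
  R_calcium silicate = L/(kA) = 0.0202/(0.0615·10.4) = 0.03158 K/W
ΣR = 0.03159 K/W
ΔT = Q·ΣR = 3040 × 0.03159 = 96.03 K
Heat flows outward, so T_out = T_in − ΔT = 126 − 96.03 = 30.0 °C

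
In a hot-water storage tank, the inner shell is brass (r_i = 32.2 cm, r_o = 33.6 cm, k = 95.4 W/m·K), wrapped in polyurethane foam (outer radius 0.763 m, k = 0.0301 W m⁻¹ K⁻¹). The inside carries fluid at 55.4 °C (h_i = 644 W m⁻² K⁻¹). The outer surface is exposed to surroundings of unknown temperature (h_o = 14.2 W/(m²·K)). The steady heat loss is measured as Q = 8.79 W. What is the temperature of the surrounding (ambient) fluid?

Series resistances:
  R_conv,in = 1/(4πr²h) = 1/(4π·0.322²·644) = 0.001192 K/W
  R_brass = (1/0.322 − 1/0.336)/(4πk) = 0.1294/(4π·95.4) = 1.079×10^-4 K/W
  R_polyurethane foam = (1/0.336 − 1/0.763)/(4πk) = 1.666/(4π·0.0301) = 4.403 K/W
  R_conv,out = 1/(4πr²h) = 1/(4π·0.763²·14.2) = 0.009626 K/W
ΣR = 4.414 K/W
ΔT = Q·ΣR = 8.79 × 4.414 = 38.80 K
Heat flows outward, so T_out = T_in − ΔT = 55.4 − 38.80 = 16.6 °C

T_out = 16.6 °C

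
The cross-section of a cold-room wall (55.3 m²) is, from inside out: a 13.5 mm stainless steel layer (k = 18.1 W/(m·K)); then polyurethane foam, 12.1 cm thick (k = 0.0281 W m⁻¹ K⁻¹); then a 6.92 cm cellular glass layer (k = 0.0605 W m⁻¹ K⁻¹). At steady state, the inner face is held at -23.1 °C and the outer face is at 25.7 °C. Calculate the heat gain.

Q = 495 W

Series thermal resistances, inner to outer:
  R_stainless steel = L/(kA) = 0.0135/(18.1·55.3) = 1.349×10^-5 K/W
  R_polyurethane foam = L/(kA) = 0.121/(0.0281·55.3) = 0.07787 K/W
  R_cellular glass = L/(kA) = 0.0692/(0.0605·55.3) = 0.02068 K/W
ΣR = 1.349×10^-5 + 0.07787 + 0.02068 = 0.09856 K/W
Q = ΔT/ΣR = (-23.1 °C − 25.7 °C)/0.09856 = -495 W
(Negative Q ⇒ heat flows inward; heat gain = 495 W.)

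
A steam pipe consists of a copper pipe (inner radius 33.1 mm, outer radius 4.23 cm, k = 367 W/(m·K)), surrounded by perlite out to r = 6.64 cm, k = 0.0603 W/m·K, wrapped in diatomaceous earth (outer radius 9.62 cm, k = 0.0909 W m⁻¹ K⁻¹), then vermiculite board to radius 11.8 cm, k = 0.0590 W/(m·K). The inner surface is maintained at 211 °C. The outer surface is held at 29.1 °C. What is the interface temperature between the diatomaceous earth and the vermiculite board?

Treat each layer as a resistance in series:
  R'_copper = ln(0.0423/0.0331)/(2πk) = 0.2453/(2π·367) = 1.064×10^-4 m·K/W
  R'_perlite = ln(0.0664/0.0423)/(2πk) = 0.4509/(2π·0.0603) = 1.190 m·K/W
  R'_diatomaceous earth = ln(0.0962/0.0664)/(2πk) = 0.3707/(2π·0.0909) = 0.6491 m·K/W
  R'_vermiculite board = ln(0.118/0.0962)/(2πk) = 0.2043/(2π·0.0590) = 0.5510 m·K/W
ΣR = 1.064×10^-4 + 1.190 + 0.6491 + 0.5510 = 2.390 m·K/W
Q' = ΔT/ΣR = (211 °C − 29.1 °C)/2.390 = 76.11 W/m
From the inner boundary to the diatomaceous earth/vermiculite board interface, ΣR_partial = 1.839 m·K/W.
T_interface = T_in − Q'·ΣR_partial = 211 °C − (76.11)(1.839) = 71.0 °C

T = 71.0 °C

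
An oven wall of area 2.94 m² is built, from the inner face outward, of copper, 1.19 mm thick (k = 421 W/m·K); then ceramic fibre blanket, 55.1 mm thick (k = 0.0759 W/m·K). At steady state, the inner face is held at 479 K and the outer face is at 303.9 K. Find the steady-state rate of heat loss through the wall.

Series thermal resistances, inner to outer:
  R_copper = L/(kA) = 0.00119/(421·2.94) = 9.614×10^-7 K/W
  R_ceramic fibre blanket = L/(kA) = 0.0551/(0.0759·2.94) = 0.2469 K/W
ΣR = 9.614×10^-7 + 0.2469 = 0.2469 K/W
Q = ΔT/ΣR = (479 K − 303.9 K)/0.2469 = 709 W

Q = 709 W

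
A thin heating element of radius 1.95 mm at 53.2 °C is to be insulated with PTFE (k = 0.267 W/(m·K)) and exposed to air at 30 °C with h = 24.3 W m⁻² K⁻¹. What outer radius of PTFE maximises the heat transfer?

r_cr = 1.10 cm

For a cylinder, r_cr = k_ins/h = 0.267/24.3 = 0.0110 m = 1.10 cm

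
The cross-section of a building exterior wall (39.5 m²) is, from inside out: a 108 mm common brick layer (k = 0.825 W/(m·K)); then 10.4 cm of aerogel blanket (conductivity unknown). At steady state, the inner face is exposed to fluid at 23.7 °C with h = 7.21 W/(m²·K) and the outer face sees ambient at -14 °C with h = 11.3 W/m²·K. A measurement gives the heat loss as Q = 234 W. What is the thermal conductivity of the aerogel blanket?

k = 0.0173 W/m·K

ΣR = ΔT/Q = |23.7 − -14|/234 = 0.1611 K/W
Known resistances:
  R_conv,in = 1/(hA) = 1/(7.21·39.5) = 0.003511 K/W
  R_common brick = L/(kA) = 0.108/(0.825·39.5) = 0.003314 K/W
  R_conv,out = 1/(hA) = 1/(11.3·39.5) = 0.002240 K/W
R_aerogel blanket = ΣR − ΣR_known = 0.1611 − 0.009065 = 0.1520 K/W
L/(kA) = 0.1520 ⇒ k = 0.104/(0.1520·39.5) = 0.0173 W/m·K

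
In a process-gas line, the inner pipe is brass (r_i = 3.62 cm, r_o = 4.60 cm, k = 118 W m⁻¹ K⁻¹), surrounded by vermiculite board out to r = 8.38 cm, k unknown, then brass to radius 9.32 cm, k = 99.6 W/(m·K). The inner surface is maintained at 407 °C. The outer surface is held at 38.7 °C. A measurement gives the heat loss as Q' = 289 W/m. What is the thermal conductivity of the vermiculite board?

ΣR = ΔT/Q' = |407 − 38.7|/289 = 1.274 m·K/W
Known resistances:
  R'_brass = ln(0.0460/0.0362)/(2πk) = 0.2396/(2π·118) = 3.231×10^-4 m·K/W
  R'_brass = ln(0.0932/0.0838)/(2πk) = 0.1063/(2π·99.6) = 1.699×10^-4 m·K/W
R_vermiculite board = ΣR − ΣR_known = 1.274 − 4.930×10^-4 = 1.274 m·K/W
ln(r₂/r₁)/(2πk) = 1.274 ⇒ k = 0.5998/(2π·1.274) = 0.0749 W/m·K

k = 0.0749 W/m·K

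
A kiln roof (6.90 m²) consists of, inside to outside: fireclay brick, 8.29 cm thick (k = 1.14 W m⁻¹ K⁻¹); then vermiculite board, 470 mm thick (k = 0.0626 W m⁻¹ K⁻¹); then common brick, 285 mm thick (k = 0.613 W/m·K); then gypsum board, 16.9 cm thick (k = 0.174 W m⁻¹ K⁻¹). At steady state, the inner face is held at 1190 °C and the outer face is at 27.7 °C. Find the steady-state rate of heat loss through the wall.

Series thermal resistances, inner to outer:
  R_fireclay brick = L/(kA) = 0.0829/(1.14·6.90) = 0.01054 K/W
  R_vermiculite board = L/(kA) = 0.470/(0.0626·6.90) = 1.088 K/W
  R_common brick = L/(kA) = 0.285/(0.613·6.90) = 0.06738 K/W
  R_gypsum board = L/(kA) = 0.169/(0.174·6.90) = 0.1408 K/W
ΣR = 0.01054 + 1.088 + 0.06738 + 0.1408 = 1.307 K/W
Q = ΔT/ΣR = (1190 °C − 27.7 °C)/1.307 = 889 W

Q = 889 W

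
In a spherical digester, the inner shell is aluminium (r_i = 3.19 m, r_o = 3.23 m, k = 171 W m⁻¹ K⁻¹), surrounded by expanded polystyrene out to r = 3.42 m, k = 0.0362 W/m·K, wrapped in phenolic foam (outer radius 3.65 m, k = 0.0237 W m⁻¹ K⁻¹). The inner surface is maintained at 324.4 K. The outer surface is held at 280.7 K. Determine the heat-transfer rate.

Series thermal resistances, inner to outer:
  R_aluminium = (1/3.19 − 1/3.23)/(4πk) = 0.003882/(4π·171) = 1.807×10^-6 K/W
  R_expanded polystyrene = (1/3.23 − 1/3.42)/(4πk) = 0.01720/(4π·0.0362) = 0.03781 K/W
  R_phenolic foam = (1/3.42 − 1/3.65)/(4πk) = 0.01843/(4π·0.0237) = 0.06187 K/W
ΣR = 1.807×10^-6 + 0.03781 + 0.06187 = 0.09968 K/W
Q = ΔT/ΣR = (324.4 K − 280.7 K)/0.09968 = 438 W

Q = 438 W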